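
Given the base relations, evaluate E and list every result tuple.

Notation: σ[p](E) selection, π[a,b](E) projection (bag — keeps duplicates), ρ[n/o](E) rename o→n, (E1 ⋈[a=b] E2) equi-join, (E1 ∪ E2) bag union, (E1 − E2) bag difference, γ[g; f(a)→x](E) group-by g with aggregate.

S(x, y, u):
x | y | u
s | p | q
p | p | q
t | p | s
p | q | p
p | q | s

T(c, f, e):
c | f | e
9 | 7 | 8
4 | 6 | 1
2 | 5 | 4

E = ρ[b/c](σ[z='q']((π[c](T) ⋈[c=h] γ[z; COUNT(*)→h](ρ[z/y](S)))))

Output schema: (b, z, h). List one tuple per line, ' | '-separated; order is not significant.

Row counts bottom-up:
  T → 3
  π[c](T) → 3
  S → 5
  ρ[z/y](S) → 5
  γ[z; COUNT(*)→h](ρ[z/y](S)) → 2
  (π[c](T) ⋈[c=h] γ[z; COUNT(*)→h](ρ[z/y](S))) → 1
  σ[z='q']((π[c](T) ⋈[c=h] γ[z; COUNT(*)→h](ρ[z/y](S)))) → 1
  ρ[b/c](σ[z='q']((π[c](T) ⋈[c=h] γ[z; COUNT(*)→h](ρ[z/y](S))))) → 1

== RESULT ==
b | z | h
2 | q | 2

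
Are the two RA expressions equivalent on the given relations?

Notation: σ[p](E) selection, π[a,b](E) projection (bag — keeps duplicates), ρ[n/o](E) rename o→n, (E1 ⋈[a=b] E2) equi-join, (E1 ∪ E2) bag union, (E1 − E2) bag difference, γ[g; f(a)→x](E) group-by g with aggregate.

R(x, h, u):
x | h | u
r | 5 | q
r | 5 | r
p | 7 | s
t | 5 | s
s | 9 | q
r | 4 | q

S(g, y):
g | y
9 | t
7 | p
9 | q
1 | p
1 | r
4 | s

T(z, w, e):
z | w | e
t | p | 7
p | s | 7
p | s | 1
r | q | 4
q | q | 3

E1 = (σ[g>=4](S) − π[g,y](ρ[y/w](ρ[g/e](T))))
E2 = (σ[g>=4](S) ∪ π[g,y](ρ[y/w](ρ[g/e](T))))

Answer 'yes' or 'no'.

E1 per-node cardinality:
  S → 6
  σ[g>=4](S) → 4
  T → 5
  ρ[g/e](T) → 5
  ρ[y/w](ρ[g/e](T)) → 5
  π[g,y](ρ[y/w](ρ[g/e](T))) → 5
  (σ[g>=4](S) − π[g,y](ρ[y/w](ρ[g/e](T)))) → 3
E2 per-node cardinality:
  S → 6
  σ[g>=4](S) → 4
  T → 5
  ρ[g/e](T) → 5
  ρ[y/w](ρ[g/e](T)) → 5
  π[g,y](ρ[y/w](ρ[g/e](T))) → 5
  (σ[g>=4](S) ∪ π[g,y](ρ[y/w](ρ[g/e](T)))) → 9

E1 result:
g | y
4 | s
9 | q
9 | t
E2 result:
g | y
1 | s
3 | q
4 | q
4 | s
7 | p
7 | p
7 | s
9 | q
9 | t
Witness: (3, 'q') appears 0× in E1 but 1× in E2.

no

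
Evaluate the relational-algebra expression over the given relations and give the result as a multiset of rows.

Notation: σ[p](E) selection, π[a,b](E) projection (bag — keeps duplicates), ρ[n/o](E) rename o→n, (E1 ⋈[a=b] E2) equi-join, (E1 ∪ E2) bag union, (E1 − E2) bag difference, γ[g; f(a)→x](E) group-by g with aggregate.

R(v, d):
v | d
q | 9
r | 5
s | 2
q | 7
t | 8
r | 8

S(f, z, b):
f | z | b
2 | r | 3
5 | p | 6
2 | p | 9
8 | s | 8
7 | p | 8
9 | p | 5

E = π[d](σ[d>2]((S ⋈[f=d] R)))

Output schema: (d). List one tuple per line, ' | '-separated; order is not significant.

Subexpression sizes:
  S → 6
  R → 6
  (S ⋈[f=d] R) → 7
  σ[d>2]((S ⋈[f=d] R)) → 5
  π[d](σ[d>2]((S ⋈[f=d] R))) → 5

== RESULT ==
d
5
7
8
8
9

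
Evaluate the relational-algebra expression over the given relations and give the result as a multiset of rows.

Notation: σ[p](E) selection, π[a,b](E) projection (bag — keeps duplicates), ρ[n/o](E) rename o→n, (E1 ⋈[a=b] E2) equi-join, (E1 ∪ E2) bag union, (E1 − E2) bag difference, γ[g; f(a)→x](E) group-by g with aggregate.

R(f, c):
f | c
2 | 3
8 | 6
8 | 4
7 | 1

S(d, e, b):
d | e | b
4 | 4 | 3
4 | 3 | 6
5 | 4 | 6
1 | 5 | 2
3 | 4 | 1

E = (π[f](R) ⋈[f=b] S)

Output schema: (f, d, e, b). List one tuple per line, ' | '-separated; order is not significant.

Subexpression sizes:
  R → 4
  π[f](R) → 4
  S → 5
  (π[f](R) ⋈[f=b] S) → 1

== RESULT ==
f | d | e | b
2 | 1 | 5 | 2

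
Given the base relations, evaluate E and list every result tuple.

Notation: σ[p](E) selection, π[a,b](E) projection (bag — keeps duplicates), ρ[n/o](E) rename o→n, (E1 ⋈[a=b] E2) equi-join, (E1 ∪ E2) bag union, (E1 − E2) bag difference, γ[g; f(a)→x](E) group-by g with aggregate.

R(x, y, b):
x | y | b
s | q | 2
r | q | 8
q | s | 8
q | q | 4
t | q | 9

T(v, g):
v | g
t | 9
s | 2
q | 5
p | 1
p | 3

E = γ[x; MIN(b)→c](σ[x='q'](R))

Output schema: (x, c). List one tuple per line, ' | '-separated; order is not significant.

Row counts bottom-up:
  R → 5
  σ[x='q'](R) → 2
  γ[x; MIN(b)→c](σ[x='q'](R)) → 1

== RESULT ==
x | c
q | 4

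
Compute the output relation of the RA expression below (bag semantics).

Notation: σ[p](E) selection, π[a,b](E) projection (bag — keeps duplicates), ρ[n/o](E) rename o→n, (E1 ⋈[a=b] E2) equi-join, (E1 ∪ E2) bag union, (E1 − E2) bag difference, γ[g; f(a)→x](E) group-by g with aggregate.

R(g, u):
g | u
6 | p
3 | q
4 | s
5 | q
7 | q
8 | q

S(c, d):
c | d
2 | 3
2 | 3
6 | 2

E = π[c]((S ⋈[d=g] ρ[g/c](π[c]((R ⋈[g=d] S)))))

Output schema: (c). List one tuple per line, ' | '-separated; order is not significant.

Subexpression sizes:
  S → 3
  R → 6
  S → 3
  (R ⋈[g=d] S) → 2
  π[c]((R ⋈[g=d] S)) → 2
  ρ[g/c](π[c]((R ⋈[g=d] S))) → 2
  (S ⋈[d=g] ρ[g/c](π[c]((R ⋈[g=d] S)))) → 2
  π[c]((S ⋈[d=g] ρ[g/c](π[c]((R ⋈[g=d] S))))) → 2

== RESULT ==
c
6
6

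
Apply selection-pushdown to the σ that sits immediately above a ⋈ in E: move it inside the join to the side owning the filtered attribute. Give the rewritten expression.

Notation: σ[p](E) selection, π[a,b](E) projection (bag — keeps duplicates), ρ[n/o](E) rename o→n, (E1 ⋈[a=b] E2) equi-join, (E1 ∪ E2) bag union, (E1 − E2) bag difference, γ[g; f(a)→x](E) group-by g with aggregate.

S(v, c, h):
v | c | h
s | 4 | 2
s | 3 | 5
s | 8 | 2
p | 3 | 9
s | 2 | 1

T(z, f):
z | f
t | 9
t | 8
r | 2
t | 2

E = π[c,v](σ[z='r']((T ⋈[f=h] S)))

σ filters on z, owned by the left side.
E' = π[c,v]((σ[z='r'](T) ⋈[f=h] S))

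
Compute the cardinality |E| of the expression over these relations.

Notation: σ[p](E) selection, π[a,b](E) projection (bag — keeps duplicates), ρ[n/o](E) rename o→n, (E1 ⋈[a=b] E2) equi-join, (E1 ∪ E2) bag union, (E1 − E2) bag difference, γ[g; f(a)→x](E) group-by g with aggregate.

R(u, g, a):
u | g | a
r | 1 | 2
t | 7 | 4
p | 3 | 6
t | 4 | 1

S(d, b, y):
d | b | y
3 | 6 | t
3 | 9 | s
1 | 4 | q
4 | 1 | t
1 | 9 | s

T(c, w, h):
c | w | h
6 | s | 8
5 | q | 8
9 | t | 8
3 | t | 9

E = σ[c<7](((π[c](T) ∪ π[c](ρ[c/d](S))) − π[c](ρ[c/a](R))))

Stepwise |·|:
  T → 4
  π[c](T) → 4
  S → 5
  ρ[c/d](S) → 5
  π[c](ρ[c/d](S)) → 5
  (π[c](T) ∪ π[c](ρ[c/d](S))) → 9
  R → 4
  ρ[c/a](R) → 4
  π[c](ρ[c/a](R)) → 4
  ((π[c](T) ∪ π[c](ρ[c/d](S))) − π[c](ρ[c/a](R))) → 6
  σ[c<7](((π[c](T) ∪ π[c](ρ[c/d](S))) − π[c](ρ[c/a](R)))) → 5

|E| = 5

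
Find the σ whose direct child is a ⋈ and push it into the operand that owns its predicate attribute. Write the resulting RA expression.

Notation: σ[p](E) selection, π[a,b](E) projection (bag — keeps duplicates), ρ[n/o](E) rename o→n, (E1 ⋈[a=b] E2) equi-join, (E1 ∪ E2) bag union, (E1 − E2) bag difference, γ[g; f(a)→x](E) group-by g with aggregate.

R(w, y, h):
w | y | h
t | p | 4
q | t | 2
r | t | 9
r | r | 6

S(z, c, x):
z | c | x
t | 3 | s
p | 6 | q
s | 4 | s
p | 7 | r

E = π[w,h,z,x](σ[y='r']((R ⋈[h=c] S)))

σ filters on y, owned by the left side.
E' = π[w,h,z,x]((σ[y='r'](R) ⋈[h=c] S))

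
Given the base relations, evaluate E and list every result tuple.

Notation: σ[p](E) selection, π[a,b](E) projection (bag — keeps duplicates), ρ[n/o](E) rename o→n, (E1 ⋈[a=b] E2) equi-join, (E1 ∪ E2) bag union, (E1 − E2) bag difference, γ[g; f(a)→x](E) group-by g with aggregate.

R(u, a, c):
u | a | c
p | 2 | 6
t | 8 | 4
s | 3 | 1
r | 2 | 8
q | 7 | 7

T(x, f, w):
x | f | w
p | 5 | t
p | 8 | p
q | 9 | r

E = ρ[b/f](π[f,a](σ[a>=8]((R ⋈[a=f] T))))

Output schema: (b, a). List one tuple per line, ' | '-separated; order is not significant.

Per-node cardinality:
  R → 5
  T → 3
  (R ⋈[a=f] T) → 1
  σ[a>=8]((R ⋈[a=f] T)) → 1
  π[f,a](σ[a>=8]((R ⋈[a=f] T))) → 1
  ρ[b/f](π[f,a](σ[a>=8]((R ⋈[a=f] T)))) → 1

== RESULT ==
b | a
8 | 8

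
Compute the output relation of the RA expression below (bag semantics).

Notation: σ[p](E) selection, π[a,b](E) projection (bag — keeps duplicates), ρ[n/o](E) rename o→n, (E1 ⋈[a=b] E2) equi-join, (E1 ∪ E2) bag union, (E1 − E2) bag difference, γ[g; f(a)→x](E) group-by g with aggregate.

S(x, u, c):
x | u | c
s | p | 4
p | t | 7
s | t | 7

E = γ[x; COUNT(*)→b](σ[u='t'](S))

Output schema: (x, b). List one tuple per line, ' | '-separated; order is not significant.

Subexpression sizes:
  S → 3
  σ[u='t'](S) → 2
  γ[x; COUNT(*)→b](σ[u='t'](S)) → 2

== RESULT ==
x | b
p | 1
s | 1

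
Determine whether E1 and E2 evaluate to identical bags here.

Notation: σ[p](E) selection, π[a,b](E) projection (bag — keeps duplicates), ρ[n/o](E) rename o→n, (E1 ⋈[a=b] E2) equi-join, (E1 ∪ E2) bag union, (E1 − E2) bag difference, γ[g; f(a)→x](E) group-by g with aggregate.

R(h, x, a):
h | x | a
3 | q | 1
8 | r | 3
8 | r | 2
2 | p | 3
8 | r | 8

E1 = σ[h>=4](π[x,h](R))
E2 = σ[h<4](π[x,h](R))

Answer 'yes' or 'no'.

E1 per-node cardinality:
  R → 5
  π[x,h](R) → 5
  σ[h>=4](π[x,h](R)) → 3
E2 per-node cardinality:
  R → 5
  π[x,h](R) → 5
  σ[h<4](π[x,h](R)) → 2

E1 result:
x | h
r | 8
r | 8
r | 8
E2 result:
x | h
p | 2
q | 3
Witness: ('q', 3) appears 0× in E1 but 1× in E2.

no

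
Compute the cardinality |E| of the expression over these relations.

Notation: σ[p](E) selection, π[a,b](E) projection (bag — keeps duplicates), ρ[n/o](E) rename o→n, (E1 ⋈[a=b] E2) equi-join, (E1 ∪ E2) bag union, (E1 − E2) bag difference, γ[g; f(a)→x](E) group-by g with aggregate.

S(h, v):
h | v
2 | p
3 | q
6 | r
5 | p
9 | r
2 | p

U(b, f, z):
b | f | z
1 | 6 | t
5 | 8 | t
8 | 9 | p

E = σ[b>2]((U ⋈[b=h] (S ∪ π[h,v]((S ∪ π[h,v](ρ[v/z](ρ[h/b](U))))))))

Row counts bottom-up:
  U → 3
  S → 6
  S → 6
  U → 3
  ρ[h/b](U) → 3
  ρ[v/z](ρ[h/b](U)) → 3
  π[h,v](ρ[v/z](ρ[h/b](U))) → 3
  (S ∪ π[h,v](ρ[v/z](ρ[h/b](U)))) → 9
  π[h,v]((S ∪ π[h,v](ρ[v/z](ρ[h/b](U))))) → 9
  (S ∪ π[h,v]((S ∪ π[h,v](ρ[v/z](ρ[h/b](U)))))) → 15
  (U ⋈[b=h] (S ∪ π[h,v]((S ∪ π[h,v](ρ[v/z](ρ[h/b](U))))))) → 5
  σ[b>2]((U ⋈[b=h] (S ∪ π[h,v]((S ∪ π[h,v](ρ[v/z](ρ[h/b](U)))))))) → 4

|E| = 4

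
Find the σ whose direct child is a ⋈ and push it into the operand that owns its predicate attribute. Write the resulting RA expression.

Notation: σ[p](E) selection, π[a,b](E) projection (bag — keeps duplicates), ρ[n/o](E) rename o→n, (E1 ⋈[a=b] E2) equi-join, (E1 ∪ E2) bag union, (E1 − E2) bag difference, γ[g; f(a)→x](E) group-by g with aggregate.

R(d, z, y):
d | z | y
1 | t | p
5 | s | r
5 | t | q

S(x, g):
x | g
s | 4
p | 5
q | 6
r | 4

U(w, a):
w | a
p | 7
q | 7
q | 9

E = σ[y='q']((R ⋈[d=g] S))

σ filters on y, owned by the left side.
E' = (σ[y='q'](R) ⋈[d=g] S)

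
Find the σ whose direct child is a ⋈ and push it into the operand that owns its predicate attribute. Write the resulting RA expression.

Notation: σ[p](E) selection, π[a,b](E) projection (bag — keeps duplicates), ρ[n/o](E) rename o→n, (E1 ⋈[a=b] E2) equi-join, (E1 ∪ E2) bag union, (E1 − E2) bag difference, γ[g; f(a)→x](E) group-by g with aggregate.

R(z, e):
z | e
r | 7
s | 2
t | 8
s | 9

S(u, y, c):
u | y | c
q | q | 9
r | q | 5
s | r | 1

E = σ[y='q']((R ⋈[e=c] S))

σ filters on y, owned by the right side.
E' = (R ⋈[e=c] σ[y='q'](S))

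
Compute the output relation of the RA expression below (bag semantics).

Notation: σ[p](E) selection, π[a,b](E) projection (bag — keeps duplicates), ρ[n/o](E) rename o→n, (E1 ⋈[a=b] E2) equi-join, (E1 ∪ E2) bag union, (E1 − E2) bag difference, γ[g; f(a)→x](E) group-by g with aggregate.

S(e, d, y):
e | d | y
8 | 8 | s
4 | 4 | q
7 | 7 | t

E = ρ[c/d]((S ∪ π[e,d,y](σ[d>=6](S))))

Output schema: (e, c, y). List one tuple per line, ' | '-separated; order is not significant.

Per-node cardinality:
  S → 3
  S → 3
  σ[d>=6](S) → 2
  π[e,d,y](σ[d>=6](S)) → 2
  (S ∪ π[e,d,y](σ[d>=6](S))) → 5
  ρ[c/d]((S ∪ π[e,d,y](σ[d>=6](S)))) → 5

== RESULT ==
e | c | y
4 | 4 | q
7 | 7 | t
7 | 7 | t
8 | 8 | s
8 | 8 | s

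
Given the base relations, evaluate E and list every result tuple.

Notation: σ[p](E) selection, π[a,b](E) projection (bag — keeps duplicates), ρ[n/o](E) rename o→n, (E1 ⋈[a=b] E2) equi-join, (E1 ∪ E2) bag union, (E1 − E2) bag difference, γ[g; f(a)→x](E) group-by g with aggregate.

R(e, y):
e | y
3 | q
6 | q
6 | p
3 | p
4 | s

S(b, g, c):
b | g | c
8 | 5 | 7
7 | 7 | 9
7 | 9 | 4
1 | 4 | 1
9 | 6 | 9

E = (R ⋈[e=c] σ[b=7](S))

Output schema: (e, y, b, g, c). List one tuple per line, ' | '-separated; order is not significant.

Subexpression sizes:
  R → 5
  S → 5
  σ[b=7](S) → 2
  (R ⋈[e=c] σ[b=7](S)) → 1

== RESULT ==
e | y | b | g | c
4 | s | 7 | 9 | 4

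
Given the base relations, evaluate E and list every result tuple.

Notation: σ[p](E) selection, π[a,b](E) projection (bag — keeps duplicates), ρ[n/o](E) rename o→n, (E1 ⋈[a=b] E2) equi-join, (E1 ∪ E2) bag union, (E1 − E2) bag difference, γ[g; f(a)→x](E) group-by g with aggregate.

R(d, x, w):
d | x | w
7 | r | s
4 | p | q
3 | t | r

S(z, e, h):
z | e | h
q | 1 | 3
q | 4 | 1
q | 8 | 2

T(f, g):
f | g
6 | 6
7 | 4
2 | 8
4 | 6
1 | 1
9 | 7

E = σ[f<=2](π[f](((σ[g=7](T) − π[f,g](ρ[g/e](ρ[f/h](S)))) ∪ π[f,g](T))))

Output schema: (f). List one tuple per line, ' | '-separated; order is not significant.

Stepwise |·|:
  T → 6
  σ[g=7](T) → 1
  S → 3
  ρ[f/h](S) → 3
  ρ[g/e](ρ[f/h](S)) → 3
  π[f,g](ρ[g/e](ρ[f/h](S))) → 3
  (σ[g=7](T) − π[f,g](ρ[g/e](ρ[f/h](S)))) → 1
  T → 6
  π[f,g](T) → 6
  ((σ[g=7](T) − π[f,g](ρ[g/e](ρ[f/h](S)))) ∪ π[f,g](T)) → 7
  π[f](((σ[g=7](T) − π[f,g](ρ[g/e](ρ[f/h](S)))) ∪ π[f,g](T))) → 7
  σ[f<=2](π[f](((σ[g=7](T) − π[f,g](ρ[g/e](ρ[f/h](S)))) ∪ π[f,g](T)))) → 2

== RESULT ==
f
1
2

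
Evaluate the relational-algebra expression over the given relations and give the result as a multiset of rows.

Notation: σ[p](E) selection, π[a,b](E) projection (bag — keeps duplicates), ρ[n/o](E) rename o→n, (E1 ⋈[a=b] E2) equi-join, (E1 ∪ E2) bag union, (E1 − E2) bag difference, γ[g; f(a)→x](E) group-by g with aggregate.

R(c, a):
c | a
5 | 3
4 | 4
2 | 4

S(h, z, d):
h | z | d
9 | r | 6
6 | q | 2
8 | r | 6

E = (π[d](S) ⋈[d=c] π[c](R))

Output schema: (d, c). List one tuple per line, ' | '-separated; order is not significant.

Stepwise |·|:
  S → 3
  π[d](S) → 3
  R → 3
  π[c](R) → 3
  (π[d](S) ⋈[d=c] π[c](R)) → 1

== RESULT ==
d | c
2 | 2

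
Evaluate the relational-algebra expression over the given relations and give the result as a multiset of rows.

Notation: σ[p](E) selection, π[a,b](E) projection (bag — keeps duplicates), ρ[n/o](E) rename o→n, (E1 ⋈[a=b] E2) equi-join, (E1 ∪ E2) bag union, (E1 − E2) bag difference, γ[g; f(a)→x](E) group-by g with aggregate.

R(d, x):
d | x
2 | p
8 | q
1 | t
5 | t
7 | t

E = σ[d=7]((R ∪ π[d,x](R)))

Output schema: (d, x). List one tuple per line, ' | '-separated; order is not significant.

Stepwise |·|:
  R → 5
  R → 5
  π[d,x](R) → 5
  (R ∪ π[d,x](R)) → 10
  σ[d=7]((R ∪ π[d,x](R))) → 2

== RESULT ==
d | x
7 | t
7 | t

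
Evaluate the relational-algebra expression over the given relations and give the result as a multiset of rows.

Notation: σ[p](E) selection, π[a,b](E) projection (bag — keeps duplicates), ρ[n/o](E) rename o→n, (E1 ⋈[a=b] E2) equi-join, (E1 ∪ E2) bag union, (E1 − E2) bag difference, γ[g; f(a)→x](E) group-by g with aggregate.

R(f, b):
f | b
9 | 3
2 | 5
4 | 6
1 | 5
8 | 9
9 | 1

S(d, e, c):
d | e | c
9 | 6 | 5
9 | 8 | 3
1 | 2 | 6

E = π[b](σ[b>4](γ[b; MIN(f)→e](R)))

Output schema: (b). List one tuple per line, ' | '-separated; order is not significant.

Per-node cardinality:
  R → 6
  γ[b; MIN(f)→e](R) → 5
  σ[b>4](γ[b; MIN(f)→e](R)) → 3
  π[b](σ[b>4](γ[b; MIN(f)→e](R))) → 3

== RESULT ==
b
5
6
9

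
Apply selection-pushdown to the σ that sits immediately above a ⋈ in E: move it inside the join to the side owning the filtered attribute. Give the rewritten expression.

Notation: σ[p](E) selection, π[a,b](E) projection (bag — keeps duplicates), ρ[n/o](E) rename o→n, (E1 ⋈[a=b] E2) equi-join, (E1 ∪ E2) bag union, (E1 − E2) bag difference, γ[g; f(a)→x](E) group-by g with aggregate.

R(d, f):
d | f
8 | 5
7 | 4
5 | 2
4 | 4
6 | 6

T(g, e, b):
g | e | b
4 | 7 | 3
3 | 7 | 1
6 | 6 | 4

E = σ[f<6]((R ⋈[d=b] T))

σ filters on f, owned by the left side.
E' = (σ[f<6](R) ⋈[d=b] T)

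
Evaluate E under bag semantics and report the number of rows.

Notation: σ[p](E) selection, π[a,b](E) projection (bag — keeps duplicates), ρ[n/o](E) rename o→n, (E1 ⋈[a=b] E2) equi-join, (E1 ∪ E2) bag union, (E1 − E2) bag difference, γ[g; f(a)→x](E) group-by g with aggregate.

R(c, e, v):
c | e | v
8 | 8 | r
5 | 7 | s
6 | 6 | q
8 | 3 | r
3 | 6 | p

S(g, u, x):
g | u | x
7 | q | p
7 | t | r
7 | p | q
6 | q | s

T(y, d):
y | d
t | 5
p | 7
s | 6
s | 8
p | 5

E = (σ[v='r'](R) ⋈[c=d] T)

Row counts bottom-up:
  R → 5
  σ[v='r'](R) → 2
  T → 5
  (σ[v='r'](R) ⋈[c=d] T) → 2

|E| = 2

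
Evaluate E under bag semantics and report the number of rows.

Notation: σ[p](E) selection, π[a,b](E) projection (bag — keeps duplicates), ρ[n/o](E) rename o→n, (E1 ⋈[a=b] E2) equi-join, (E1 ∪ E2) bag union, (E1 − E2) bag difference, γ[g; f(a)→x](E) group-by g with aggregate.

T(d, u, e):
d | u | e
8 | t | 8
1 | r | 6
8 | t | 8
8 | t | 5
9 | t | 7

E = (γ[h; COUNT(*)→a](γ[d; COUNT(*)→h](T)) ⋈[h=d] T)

Row counts bottom-up:
  T → 5
  γ[d; COUNT(*)→h](T) → 3
  γ[h; COUNT(*)→a](γ[d; COUNT(*)→h](T)) → 2
  T → 5
  (γ[h; COUNT(*)→a](γ[d; COUNT(*)→h](T)) ⋈[h=d] T) → 1

|E| = 1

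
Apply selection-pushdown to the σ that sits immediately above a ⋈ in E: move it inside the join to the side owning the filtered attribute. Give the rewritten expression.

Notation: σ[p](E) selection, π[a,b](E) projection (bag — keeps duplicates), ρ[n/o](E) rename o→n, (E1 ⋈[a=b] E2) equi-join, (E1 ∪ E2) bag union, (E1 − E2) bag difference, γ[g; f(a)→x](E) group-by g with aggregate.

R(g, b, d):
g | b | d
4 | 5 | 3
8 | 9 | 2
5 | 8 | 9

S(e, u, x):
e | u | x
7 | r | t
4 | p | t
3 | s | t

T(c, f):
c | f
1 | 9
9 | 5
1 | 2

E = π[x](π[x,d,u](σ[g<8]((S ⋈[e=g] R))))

σ filters on g, owned by the right side.
E' = π[x](π[x,d,u]((S ⋈[e=g] σ[g<8](R))))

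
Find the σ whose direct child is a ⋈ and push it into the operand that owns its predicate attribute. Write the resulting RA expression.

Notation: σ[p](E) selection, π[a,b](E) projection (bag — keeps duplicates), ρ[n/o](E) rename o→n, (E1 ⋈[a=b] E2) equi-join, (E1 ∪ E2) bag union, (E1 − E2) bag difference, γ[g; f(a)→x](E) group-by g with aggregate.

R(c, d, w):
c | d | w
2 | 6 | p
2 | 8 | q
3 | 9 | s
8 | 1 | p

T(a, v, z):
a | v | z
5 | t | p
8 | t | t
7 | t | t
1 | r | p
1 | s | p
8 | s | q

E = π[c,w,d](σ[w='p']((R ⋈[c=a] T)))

σ filters on w, owned by the left side.
E' = π[c,w,d]((σ[w='p'](R) ⋈[c=a] T))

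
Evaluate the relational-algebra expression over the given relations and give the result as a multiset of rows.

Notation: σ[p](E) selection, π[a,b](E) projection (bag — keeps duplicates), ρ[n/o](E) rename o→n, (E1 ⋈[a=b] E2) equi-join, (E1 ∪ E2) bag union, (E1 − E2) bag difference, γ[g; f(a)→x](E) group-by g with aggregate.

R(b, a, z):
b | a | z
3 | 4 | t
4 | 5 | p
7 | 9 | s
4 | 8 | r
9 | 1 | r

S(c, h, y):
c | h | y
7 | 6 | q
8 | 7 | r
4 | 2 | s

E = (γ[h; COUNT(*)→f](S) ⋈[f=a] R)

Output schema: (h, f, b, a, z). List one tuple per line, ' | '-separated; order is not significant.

Per-node cardinality:
  S → 3
  γ[h; COUNT(*)→f](S) → 3
  R → 5
  (γ[h; COUNT(*)→f](S) ⋈[f=a] R) → 3

== RESULT ==
h | f | b | a | z
2 | 1 | 9 | 1 | r
6 | 1 | 9 | 1 | r
7 | 1 | 9 | 1 | r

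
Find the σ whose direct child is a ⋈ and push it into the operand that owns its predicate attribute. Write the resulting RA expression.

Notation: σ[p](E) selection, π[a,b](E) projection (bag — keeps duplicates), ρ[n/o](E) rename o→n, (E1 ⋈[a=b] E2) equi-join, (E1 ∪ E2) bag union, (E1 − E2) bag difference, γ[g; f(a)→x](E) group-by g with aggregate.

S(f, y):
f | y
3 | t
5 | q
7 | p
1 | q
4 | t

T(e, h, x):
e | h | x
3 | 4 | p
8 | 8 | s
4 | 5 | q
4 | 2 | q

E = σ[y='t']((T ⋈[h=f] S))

σ filters on y, owned by the right side.
E' = (T ⋈[h=f] σ[y='t'](S))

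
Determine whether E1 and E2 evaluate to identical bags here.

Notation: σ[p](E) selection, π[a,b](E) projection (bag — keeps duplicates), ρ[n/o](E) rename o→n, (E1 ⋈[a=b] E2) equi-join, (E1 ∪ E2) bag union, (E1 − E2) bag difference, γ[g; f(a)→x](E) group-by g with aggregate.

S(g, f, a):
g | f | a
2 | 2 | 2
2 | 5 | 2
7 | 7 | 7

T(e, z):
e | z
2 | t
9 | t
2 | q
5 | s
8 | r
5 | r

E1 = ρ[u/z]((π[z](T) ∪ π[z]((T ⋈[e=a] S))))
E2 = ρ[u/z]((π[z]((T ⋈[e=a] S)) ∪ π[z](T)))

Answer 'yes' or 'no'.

E1 per-node cardinality:
  T → 6
  π[z](T) → 6
  T → 6
  S → 3
  (T ⋈[e=a] S) → 4
  π[z]((T ⋈[e=a] S)) → 4
  (π[z](T) ∪ π[z]((T ⋈[e=a] S))) → 10
  ρ[u/z]((π[z](T) ∪ π[z]((T ⋈[e=a] S)))) → 10
E2 per-node cardinality:
  T → 6
  S → 3
  (T ⋈[e=a] S) → 4
  π[z]((T ⋈[e=a] S)) → 4
  T → 6
  π[z](T) → 6
  (π[z]((T ⋈[e=a] S)) ∪ π[z](T)) → 10
  ρ[u/z]((π[z]((T ⋈[e=a] S)) ∪ π[z](T))) → 10

E1 and E2 produce the same multiset:
u
q
q
q
r
r
s
t
t
t
t

yes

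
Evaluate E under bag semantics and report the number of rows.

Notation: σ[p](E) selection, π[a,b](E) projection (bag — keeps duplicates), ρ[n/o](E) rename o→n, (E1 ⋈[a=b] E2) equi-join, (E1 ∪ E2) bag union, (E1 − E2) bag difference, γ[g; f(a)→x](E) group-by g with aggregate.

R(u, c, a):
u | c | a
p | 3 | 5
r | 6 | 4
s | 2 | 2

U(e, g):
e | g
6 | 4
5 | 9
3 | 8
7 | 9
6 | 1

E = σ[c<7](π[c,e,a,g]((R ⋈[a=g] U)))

Row counts bottom-up:
  R → 3
  U → 5
  (R ⋈[a=g] U) → 1
  π[c,e,a,g]((R ⋈[a=g] U)) → 1
  σ[c<7](π[c,e,a,g]((R ⋈[a=g] U))) → 1

|E| = 1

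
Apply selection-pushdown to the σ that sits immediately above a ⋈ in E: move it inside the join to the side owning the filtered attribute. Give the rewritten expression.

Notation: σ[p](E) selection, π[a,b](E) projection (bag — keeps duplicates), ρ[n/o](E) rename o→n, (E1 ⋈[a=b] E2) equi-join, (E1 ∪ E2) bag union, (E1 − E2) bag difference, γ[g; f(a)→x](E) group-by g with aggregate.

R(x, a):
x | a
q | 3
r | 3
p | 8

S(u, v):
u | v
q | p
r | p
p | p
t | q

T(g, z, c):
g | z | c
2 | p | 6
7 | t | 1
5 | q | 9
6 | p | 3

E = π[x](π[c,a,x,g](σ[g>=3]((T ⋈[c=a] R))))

σ filters on g, owned by the left side.
E' = π[x](π[c,a,x,g]((σ[g>=3](T) ⋈[c=a] R)))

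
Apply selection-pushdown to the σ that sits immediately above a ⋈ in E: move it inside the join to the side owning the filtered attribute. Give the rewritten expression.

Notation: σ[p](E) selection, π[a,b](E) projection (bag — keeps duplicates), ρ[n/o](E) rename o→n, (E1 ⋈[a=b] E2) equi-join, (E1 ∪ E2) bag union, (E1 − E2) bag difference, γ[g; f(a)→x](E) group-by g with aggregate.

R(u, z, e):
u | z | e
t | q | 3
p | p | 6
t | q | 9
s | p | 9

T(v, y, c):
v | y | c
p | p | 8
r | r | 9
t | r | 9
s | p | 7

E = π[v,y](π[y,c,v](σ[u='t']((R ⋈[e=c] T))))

σ filters on u, owned by the left side.
E' = π[v,y](π[y,c,v]((σ[u='t'](R) ⋈[e=c] T)))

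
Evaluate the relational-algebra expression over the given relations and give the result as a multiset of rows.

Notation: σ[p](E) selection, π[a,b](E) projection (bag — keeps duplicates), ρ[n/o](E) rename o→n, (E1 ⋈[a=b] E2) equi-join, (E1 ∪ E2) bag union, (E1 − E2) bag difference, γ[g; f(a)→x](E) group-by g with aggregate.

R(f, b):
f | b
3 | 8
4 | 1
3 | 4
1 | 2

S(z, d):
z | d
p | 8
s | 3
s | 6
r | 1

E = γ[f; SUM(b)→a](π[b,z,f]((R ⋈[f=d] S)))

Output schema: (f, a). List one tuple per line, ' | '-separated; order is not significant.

Per-node cardinality:
  R → 4
  S → 4
  (R ⋈[f=d] S) → 3
  π[b,z,f]((R ⋈[f=d] S)) → 3
  γ[f; SUM(b)→a](π[b,z,f]((R ⋈[f=d] S))) → 2

== RESULT ==
f | a
1 | 2
3 | 12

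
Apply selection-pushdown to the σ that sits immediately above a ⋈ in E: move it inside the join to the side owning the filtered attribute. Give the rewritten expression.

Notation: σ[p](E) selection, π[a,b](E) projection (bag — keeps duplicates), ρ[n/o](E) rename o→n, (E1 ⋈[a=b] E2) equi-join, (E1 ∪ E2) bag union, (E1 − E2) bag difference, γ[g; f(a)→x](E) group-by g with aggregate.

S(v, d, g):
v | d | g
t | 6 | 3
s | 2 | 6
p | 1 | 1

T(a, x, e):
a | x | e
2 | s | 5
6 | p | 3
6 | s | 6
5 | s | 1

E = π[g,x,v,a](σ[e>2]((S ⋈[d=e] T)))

σ filters on e, owned by the right side.
E' = π[g,x,v,a]((S ⋈[d=e] σ[e>2](T)))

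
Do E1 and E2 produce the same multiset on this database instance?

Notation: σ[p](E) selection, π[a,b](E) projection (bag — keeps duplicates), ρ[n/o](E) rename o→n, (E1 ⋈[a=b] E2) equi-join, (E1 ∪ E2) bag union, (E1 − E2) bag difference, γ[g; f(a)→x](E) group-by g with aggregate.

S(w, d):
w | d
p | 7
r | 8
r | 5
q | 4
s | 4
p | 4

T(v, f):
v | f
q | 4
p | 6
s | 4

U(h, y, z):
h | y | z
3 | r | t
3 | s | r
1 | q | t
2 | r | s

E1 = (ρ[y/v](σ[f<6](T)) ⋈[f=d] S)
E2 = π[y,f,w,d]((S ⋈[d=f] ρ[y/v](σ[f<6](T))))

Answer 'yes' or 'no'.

E1 stepwise |·|:
  T → 3
  σ[f<6](T) → 2
  ρ[y/v](σ[f<6](T)) → 2
  S → 6
  (ρ[y/v](σ[f<6](T)) ⋈[f=d] S) → 6
E2 stepwise |·|:
  S → 6
  T → 3
  σ[f<6](T) → 2
  ρ[y/v](σ[f<6](T)) → 2
  (S ⋈[d=f] ρ[y/v](σ[f<6](T))) → 6
  π[y,f,w,d]((S ⋈[d=f] ρ[y/v](σ[f<6](T)))) → 6

E1 and E2 produce the same multiset:
y | f | w | d
q | 4 | p | 4
q | 4 | q | 4
q | 4 | s | 4
s | 4 | p | 4
s | 4 | q | 4
s | 4 | s | 4

yes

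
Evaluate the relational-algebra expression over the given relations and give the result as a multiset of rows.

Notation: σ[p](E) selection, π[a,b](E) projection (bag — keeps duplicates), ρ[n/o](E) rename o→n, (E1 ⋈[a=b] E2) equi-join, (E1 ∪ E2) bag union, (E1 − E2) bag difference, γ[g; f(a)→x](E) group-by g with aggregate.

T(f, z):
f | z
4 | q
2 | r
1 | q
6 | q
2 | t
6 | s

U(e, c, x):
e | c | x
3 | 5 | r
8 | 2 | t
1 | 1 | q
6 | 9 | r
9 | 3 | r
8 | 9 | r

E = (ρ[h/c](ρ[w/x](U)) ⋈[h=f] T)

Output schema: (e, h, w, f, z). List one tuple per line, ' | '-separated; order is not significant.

Stepwise |·|:
  U → 6
  ρ[w/x](U) → 6
  ρ[h/c](ρ[w/x](U)) → 6
  T → 6
  (ρ[h/c](ρ[w/x](U)) ⋈[h=f] T) → 3

== RESULT ==
e | h | w | f | z
1 | 1 | q | 1 | q
8 | 2 | t | 2 | r
8 | 2 | t | 2 | t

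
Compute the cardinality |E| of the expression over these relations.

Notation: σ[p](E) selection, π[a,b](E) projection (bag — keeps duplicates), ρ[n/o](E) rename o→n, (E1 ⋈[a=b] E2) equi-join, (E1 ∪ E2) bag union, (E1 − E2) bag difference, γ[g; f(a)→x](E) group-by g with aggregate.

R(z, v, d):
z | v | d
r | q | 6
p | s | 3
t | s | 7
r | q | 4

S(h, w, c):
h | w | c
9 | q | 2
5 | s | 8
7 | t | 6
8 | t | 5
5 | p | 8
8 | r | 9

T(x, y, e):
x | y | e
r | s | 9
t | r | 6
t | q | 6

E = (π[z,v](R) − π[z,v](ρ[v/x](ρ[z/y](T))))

Stepwise |·|:
  R → 4
  π[z,v](R) → 4
  T → 3
  ρ[z/y](T) → 3
  ρ[v/x](ρ[z/y](T)) → 3
  π[z,v](ρ[v/x](ρ[z/y](T))) → 3
  (π[z,v](R) − π[z,v](ρ[v/x](ρ[z/y](T)))) → 4

|E| = 4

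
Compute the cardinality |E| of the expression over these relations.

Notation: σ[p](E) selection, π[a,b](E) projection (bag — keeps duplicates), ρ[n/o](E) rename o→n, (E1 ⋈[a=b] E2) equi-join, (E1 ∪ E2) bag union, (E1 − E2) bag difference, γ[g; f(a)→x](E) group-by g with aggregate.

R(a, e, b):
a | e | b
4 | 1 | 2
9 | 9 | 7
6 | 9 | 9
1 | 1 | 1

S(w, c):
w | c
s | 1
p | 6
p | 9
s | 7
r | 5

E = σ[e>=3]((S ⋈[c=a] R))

Per-node cardinality:
  S → 5
  R → 4
  (S ⋈[c=a] R) → 3
  σ[e>=3]((S ⋈[c=a] R)) → 2

|E| = 2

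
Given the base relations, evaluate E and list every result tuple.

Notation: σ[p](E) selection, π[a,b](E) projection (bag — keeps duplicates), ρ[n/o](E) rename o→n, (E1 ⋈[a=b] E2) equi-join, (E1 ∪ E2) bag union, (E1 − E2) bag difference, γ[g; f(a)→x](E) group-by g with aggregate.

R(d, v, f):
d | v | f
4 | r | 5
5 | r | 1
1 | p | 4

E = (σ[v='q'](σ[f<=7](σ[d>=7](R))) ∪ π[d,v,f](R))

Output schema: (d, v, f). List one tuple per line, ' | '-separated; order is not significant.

Subexpression sizes:
  R → 3
  σ[d>=7](R) → 0
  σ[f<=7](σ[d>=7](R)) → 0
  σ[v='q'](σ[f<=7](σ[d>=7](R))) → 0
  R → 3
  π[d,v,f](R) → 3
  (σ[v='q'](σ[f<=7](σ[d>=7](R))) ∪ π[d,v,f](R)) → 3

== RESULT ==
d | v | f
1 | p | 4
4 | r | 5
5 | r | 1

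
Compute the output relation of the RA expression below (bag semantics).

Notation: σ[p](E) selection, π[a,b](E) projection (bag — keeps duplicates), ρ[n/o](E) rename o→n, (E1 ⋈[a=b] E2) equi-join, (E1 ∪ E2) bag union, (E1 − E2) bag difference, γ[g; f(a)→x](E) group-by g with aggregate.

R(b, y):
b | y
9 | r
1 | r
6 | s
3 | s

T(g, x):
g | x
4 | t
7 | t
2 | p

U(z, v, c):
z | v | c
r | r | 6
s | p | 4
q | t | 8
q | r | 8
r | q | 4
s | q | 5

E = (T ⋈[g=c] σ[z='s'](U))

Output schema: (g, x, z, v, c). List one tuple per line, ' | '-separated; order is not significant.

Subexpression sizes:
  T → 3
  U → 6
  σ[z='s'](U) → 2
  (T ⋈[g=c] σ[z='s'](U)) → 1

== RESULT ==
g | x | z | v | c
4 | t | s | p | 4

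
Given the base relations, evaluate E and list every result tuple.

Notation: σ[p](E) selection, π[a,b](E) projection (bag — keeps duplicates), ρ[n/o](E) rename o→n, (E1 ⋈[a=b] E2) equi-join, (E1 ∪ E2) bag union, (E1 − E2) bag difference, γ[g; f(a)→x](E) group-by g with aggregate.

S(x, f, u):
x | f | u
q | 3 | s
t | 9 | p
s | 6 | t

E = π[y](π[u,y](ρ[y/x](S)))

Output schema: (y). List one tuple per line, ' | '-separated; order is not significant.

Per-node cardinality:
  S → 3
  ρ[y/x](S) → 3
  π[u,y](ρ[y/x](S)) → 3
  π[y](π[u,y](ρ[y/x](S))) → 3

== RESULT ==
y
q
s
t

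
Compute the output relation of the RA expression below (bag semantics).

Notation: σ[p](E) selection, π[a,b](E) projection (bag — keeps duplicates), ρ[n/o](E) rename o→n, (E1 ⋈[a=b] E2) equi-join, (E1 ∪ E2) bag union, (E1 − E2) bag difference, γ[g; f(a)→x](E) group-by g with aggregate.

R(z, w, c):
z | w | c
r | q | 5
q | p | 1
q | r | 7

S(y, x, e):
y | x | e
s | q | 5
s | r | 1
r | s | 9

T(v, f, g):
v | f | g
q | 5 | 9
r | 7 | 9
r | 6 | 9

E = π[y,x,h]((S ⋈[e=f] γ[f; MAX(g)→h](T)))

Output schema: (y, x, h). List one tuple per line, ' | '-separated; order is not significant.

Per-node cardinality:
  S → 3
  T → 3
  γ[f; MAX(g)→h](T) → 3
  (S ⋈[e=f] γ[f; MAX(g)→h](T)) → 1
  π[y,x,h]((S ⋈[e=f] γ[f; MAX(g)→h](T))) → 1

== RESULT ==
y | x | h
s | q | 9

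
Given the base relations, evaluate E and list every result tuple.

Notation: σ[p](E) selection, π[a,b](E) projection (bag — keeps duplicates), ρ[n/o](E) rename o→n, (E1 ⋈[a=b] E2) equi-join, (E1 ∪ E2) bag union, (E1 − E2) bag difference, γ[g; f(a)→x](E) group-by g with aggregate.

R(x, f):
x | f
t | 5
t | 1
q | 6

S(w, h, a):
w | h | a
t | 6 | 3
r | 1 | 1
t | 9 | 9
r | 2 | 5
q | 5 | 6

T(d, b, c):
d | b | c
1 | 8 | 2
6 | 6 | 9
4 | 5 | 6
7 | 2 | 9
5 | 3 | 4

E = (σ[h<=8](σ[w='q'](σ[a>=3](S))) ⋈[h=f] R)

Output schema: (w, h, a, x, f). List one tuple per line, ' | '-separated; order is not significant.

Row counts bottom-up:
  S → 5
  σ[a>=3](S) → 4
  σ[w='q'](σ[a>=3](S)) → 1
  σ[h<=8](σ[w='q'](σ[a>=3](S))) → 1
  R → 3
  (σ[h<=8](σ[w='q'](σ[a>=3](S))) ⋈[h=f] R) → 1

== RESULT ==
w | h | a | x | f
q | 5 | 6 | t | 5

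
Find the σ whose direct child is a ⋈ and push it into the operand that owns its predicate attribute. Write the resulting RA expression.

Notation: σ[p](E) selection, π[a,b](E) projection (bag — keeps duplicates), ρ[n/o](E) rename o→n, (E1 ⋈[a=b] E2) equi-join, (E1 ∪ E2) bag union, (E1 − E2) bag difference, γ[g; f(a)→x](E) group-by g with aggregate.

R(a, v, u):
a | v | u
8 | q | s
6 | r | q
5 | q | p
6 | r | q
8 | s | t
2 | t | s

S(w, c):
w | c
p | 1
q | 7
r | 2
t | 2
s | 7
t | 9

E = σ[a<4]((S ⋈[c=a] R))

σ filters on a, owned by the right side.
E' = (S ⋈[c=a] σ[a<4](R))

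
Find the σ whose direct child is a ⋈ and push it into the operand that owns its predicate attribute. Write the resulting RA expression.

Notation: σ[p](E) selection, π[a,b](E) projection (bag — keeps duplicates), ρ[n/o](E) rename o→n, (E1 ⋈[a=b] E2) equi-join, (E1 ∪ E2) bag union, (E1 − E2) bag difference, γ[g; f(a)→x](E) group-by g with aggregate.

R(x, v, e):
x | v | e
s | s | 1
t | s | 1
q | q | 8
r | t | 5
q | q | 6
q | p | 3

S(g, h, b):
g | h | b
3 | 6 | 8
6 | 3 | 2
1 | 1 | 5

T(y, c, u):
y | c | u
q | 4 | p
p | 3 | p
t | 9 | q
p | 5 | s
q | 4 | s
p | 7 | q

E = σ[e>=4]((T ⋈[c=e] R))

σ filters on e, owned by the right side.
E' = (T ⋈[c=e] σ[e>=4](R))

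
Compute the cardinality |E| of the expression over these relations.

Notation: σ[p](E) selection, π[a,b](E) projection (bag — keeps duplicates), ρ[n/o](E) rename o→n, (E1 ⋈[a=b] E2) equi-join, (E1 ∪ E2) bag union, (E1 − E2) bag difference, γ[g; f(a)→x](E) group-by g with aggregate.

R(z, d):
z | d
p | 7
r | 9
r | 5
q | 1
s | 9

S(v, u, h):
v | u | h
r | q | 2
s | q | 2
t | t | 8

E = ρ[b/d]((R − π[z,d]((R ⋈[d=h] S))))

Per-node cardinality:
  R → 5
  R → 5
  S → 3
  (R ⋈[d=h] S) → 0
  π[z,d]((R ⋈[d=h] S)) → 0
  (R − π[z,d]((R ⋈[d=h] S))) → 5
  ρ[b/d]((R − π[z,d]((R ⋈[d=h] S)))) → 5

|E| = 5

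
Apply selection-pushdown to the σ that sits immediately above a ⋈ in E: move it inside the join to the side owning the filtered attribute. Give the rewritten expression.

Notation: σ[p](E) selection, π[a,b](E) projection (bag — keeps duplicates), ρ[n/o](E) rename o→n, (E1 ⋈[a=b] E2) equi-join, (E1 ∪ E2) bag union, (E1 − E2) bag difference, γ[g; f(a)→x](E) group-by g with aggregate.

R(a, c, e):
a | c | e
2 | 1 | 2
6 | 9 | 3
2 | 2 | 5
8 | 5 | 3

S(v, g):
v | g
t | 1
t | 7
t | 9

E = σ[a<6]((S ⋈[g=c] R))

σ filters on a, owned by the right side.
E' = (S ⋈[g=c] σ[a<6](R))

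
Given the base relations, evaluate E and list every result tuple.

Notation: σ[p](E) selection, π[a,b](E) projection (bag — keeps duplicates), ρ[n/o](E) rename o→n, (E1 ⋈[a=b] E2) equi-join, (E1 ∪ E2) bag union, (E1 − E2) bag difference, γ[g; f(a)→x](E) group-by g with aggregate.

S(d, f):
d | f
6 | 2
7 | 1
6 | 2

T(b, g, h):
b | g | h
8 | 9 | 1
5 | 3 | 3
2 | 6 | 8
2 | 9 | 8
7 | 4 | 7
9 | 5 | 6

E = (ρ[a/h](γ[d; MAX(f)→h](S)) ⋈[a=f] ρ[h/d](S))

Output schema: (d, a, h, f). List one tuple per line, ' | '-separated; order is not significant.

Per-node cardinality:
  S → 3
  γ[d; MAX(f)→h](S) → 2
  ρ[a/h](γ[d; MAX(f)→h](S)) → 2
  S → 3
  ρ[h/d](S) → 3
  (ρ[a/h](γ[d; MAX(f)→h](S)) ⋈[a=f] ρ[h/d](S)) → 3

== RESULT ==
d | a | h | f
6 | 2 | 6 | 2
6 | 2 | 6 | 2
7 | 1 | 7 | 1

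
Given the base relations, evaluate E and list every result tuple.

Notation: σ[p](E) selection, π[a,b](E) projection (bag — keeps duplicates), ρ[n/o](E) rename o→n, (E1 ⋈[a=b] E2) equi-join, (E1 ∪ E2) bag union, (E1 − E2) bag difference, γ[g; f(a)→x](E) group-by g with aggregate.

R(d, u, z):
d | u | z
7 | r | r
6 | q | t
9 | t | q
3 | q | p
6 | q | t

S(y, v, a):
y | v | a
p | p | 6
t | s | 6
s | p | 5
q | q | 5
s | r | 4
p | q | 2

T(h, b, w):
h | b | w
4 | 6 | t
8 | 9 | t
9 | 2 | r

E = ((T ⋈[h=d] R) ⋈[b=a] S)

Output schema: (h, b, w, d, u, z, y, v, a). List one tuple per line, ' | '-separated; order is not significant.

Stepwise |·|:
  T → 3
  R → 5
  (T ⋈[h=d] R) → 1
  S → 6
  ((T ⋈[h=d] R) ⋈[b=a] S) → 1

== RESULT ==
h | b | w | d | u | z | y | v | a
9 | 2 | r | 9 | t | q | p | q | 2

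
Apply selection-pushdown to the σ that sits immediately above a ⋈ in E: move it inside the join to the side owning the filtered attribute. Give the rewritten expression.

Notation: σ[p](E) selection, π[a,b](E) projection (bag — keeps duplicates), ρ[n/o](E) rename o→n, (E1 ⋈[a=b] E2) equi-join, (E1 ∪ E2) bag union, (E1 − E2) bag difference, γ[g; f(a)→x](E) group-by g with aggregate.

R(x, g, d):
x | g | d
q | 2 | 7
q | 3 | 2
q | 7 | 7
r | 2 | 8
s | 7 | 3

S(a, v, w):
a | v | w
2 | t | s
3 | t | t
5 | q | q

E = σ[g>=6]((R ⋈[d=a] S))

σ filters on g, owned by the left side.
E' = (σ[g>=6](R) ⋈[d=a] S)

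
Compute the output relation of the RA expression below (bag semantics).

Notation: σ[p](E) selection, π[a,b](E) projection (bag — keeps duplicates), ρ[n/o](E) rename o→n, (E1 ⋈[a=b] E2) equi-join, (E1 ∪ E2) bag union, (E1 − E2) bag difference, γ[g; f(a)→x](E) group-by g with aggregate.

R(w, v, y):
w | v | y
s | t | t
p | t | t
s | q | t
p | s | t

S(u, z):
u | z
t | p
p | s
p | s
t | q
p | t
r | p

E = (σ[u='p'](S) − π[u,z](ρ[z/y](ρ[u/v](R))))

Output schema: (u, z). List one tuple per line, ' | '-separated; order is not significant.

Per-node cardinality:
  S → 6
  σ[u='p'](S) → 3
  R → 4
  ρ[u/v](R) → 4
  ρ[z/y](ρ[u/v](R)) → 4
  π[u,z](ρ[z/y](ρ[u/v](R))) → 4
  (σ[u='p'](S) − π[u,z](ρ[z/y](ρ[u/v](R)))) → 3

== RESULT ==
u | z
p | s
p | s
p | t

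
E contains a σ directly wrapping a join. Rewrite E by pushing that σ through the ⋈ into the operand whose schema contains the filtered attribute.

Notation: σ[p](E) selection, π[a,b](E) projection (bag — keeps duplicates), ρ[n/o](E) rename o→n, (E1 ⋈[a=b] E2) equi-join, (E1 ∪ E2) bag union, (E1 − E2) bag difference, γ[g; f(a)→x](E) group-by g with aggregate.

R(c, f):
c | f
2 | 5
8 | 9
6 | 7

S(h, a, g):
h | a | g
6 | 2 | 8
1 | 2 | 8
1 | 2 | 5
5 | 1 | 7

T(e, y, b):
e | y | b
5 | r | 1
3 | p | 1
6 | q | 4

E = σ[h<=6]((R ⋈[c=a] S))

σ filters on h, owned by the right side.
E' = (R ⋈[c=a] σ[h<=6](S))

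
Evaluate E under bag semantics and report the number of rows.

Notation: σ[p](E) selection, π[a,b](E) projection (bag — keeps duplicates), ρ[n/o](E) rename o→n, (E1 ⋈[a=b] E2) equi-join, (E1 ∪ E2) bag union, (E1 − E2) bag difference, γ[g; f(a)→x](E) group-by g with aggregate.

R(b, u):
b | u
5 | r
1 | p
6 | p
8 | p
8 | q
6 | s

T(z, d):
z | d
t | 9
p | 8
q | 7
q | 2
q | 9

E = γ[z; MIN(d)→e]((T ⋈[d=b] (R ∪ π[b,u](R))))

Stepwise |·|:
  T → 5
  R → 6
  R → 6
  π[b,u](R) → 6
  (R ∪ π[b,u](R)) → 12
  (T ⋈[d=b] (R ∪ π[b,u](R))) → 4
  γ[z; MIN(d)→e]((T ⋈[d=b] (R ∪ π[b,u](R)))) → 1

|E| = 1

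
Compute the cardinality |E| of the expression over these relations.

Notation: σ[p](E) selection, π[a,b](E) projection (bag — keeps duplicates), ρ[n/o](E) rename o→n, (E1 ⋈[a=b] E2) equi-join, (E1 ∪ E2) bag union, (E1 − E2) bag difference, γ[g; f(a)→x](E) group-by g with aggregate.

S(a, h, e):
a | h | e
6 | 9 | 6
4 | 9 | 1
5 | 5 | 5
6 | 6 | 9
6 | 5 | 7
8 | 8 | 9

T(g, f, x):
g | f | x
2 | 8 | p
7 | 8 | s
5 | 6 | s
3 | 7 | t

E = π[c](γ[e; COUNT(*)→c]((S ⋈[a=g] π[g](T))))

Stepwise |·|:
  S → 6
  T → 4
  π[g](T) → 4
  (S ⋈[a=g] π[g](T)) → 1
  γ[e; COUNT(*)→c]((S ⋈[a=g] π[g](T))) → 1
  π[c](γ[e; COUNT(*)→c]((S ⋈[a=g] π[g](T)))) → 1

|E| = 1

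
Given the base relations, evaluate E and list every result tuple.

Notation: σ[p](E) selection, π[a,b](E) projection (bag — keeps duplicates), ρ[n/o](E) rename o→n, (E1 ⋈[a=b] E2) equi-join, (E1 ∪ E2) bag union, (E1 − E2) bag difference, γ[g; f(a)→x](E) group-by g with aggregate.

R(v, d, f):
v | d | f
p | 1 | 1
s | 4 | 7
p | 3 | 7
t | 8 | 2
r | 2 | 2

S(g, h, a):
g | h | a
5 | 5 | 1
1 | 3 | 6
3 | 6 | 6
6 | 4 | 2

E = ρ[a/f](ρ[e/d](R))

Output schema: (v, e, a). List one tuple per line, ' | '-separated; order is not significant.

Row counts bottom-up:
  R → 5
  ρ[e/d](R) → 5
  ρ[a/f](ρ[e/d](R)) → 5

== RESULT ==
v | e | a
p | 1 | 1
p | 3 | 7
r | 2 | 2
s | 4 | 7
t | 8 | 2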